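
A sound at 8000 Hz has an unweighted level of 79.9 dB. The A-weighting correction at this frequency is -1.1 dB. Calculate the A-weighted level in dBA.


Given values:
  SPL = 79.9 dB
  A-weighting at 8000 Hz = -1.1 dB
Formula: L_A = SPL + A_weight
L_A = 79.9 + (-1.1)
L_A = 78.8

78.8 dBA


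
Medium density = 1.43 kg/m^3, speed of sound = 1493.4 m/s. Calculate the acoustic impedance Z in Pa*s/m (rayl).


Given values:
  rho = 1.43 kg/m^3
  c = 1493.4 m/s
Formula: Z = rho * c
Z = 1.43 * 1493.4
Z = 2135.56

2135.56 rayl


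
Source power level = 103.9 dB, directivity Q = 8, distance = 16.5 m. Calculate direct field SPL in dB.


Given values:
  Lw = 103.9 dB, Q = 8, r = 16.5 m
Formula: SPL = Lw + 10 * log10(Q / (4 * pi * r^2))
Compute 4 * pi * r^2 = 4 * pi * 16.5^2 = 3421.1944
Compute Q / denom = 8 / 3421.1944 = 0.00233836
Compute 10 * log10(0.00233836) = -26.3109
SPL = 103.9 + (-26.3109) = 77.59

77.59 dB


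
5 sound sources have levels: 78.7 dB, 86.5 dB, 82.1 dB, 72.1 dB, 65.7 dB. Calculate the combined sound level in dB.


Formula: L_total = 10 * log10( sum(10^(Li/10)) )
  Source 1: 10^(78.7/10) = 74131024.1301
  Source 2: 10^(86.5/10) = 446683592.151
  Source 3: 10^(82.1/10) = 162181009.7359
  Source 4: 10^(72.1/10) = 16218100.9736
  Source 5: 10^(65.7/10) = 3715352.291
Sum of linear values = 702929079.2816
L_total = 10 * log10(702929079.2816) = 88.47

88.47 dB


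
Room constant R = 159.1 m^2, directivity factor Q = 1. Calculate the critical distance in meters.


Given values:
  R = 159.1 m^2, Q = 1
Formula: d_c = 0.141 * sqrt(Q * R)
Compute Q * R = 1 * 159.1 = 159.1
Compute sqrt(159.1) = 12.6135
d_c = 0.141 * 12.6135 = 1.779

1.779 m


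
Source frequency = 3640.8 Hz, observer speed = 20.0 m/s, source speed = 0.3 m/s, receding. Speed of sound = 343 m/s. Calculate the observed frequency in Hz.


Given values:
  f_s = 3640.8 Hz, v_o = 20.0 m/s, v_s = 0.3 m/s
  Direction: receding
Formula: f_o = f_s * (c - v_o) / (c + v_s)
Numerator: c - v_o = 343 - 20.0 = 323.0
Denominator: c + v_s = 343 + 0.3 = 343.3
f_o = 3640.8 * 323.0 / 343.3 = 3425.51

3425.51 Hz


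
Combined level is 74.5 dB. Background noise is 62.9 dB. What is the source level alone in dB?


Given values:
  L_total = 74.5 dB, L_bg = 62.9 dB
Formula: L_source = 10 * log10(10^(L_total/10) - 10^(L_bg/10))
Convert to linear:
  10^(74.5/10) = 28183829.3126
  10^(62.9/10) = 1949844.5998
Difference: 28183829.3126 - 1949844.5998 = 26233984.7128
L_source = 10 * log10(26233984.7128) = 74.19

74.19 dB


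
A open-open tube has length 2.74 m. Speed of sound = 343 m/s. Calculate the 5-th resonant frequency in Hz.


Given values:
  Tube type: open-open, L = 2.74 m, c = 343 m/s, n = 5
Formula: f_n = n * c / (2 * L)
Compute 2 * L = 2 * 2.74 = 5.48
f = 5 * 343 / 5.48
f = 312.96

312.96 Hz


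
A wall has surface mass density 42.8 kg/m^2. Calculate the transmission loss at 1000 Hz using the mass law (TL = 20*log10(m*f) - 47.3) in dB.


Given values:
  m = 42.8 kg/m^2, f = 1000 Hz
Formula: TL = 20 * log10(m * f) - 47.3
Compute m * f = 42.8 * 1000 = 42800.0
Compute log10(42800.0) = 4.631444
Compute 20 * 4.631444 = 92.6289
TL = 92.6289 - 47.3 = 45.33

45.33 dB


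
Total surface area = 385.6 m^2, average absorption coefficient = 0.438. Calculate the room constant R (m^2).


Given values:
  S = 385.6 m^2, alpha = 0.438
Formula: R = S * alpha / (1 - alpha)
Numerator: 385.6 * 0.438 = 168.8928
Denominator: 1 - 0.438 = 0.562
R = 168.8928 / 0.562 = 300.52

300.52 m^2


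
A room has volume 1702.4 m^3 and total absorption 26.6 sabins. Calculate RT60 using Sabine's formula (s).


Given values:
  V = 1702.4 m^3
  A = 26.6 sabins
Formula: RT60 = 0.161 * V / A
Numerator: 0.161 * 1702.4 = 274.0864
RT60 = 274.0864 / 26.6 = 10.304

10.304 s


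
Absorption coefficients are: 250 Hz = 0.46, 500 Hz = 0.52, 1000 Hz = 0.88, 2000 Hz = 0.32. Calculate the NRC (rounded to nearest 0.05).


Given values:
  a_250 = 0.46, a_500 = 0.52
  a_1000 = 0.88, a_2000 = 0.32
Formula: NRC = (a250 + a500 + a1000 + a2000) / 4
Sum = 0.46 + 0.52 + 0.88 + 0.32 = 2.18
NRC = 2.18 / 4 = 0.545
Rounded to nearest 0.05: 0.55

0.55


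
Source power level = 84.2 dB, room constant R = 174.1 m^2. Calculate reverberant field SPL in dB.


Given values:
  Lw = 84.2 dB, R = 174.1 m^2
Formula: SPL = Lw + 10 * log10(4 / R)
Compute 4 / R = 4 / 174.1 = 0.022975
Compute 10 * log10(0.022975) = -16.3874
SPL = 84.2 + (-16.3874) = 67.81

67.81 dB


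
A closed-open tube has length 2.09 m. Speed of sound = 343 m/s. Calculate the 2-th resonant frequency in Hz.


Given values:
  Tube type: closed-open, L = 2.09 m, c = 343 m/s, n = 2
Formula: f_n = (2n - 1) * c / (4 * L)
Compute 2n - 1 = 2*2 - 1 = 3
Compute 4 * L = 4 * 2.09 = 8.36
f = 3 * 343 / 8.36
f = 123.09

123.09 Hz


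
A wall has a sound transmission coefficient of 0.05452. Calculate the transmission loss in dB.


Given values:
  tau = 0.05452
Formula: TL = 10 * log10(1 / tau)
Compute 1 / tau = 1 / 0.05452 = 18.3419
Compute log10(18.3419) = 1.263444
TL = 10 * 1.263444 = 12.63

12.63 dB


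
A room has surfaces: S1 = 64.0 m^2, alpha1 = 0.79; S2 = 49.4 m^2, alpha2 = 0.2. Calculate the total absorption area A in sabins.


Given surfaces:
  Surface 1: 64.0 * 0.79 = 50.56
  Surface 2: 49.4 * 0.2 = 9.88
Formula: A = sum(Si * alpha_i)
A = 50.56 + 9.88
A = 60.44

60.44 sabins


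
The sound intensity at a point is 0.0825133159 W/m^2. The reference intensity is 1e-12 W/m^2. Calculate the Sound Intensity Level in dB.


Given values:
  I = 0.0825133159 W/m^2
  I_ref = 1e-12 W/m^2
Formula: SIL = 10 * log10(I / I_ref)
Compute ratio: I / I_ref = 82513315900
Compute log10: log10(82513315900) = 10.916524
Multiply: SIL = 10 * 10.916524 = 109.17

109.17 dB


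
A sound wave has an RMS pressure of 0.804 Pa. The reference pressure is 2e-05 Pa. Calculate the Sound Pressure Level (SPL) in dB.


Given values:
  p = 0.804 Pa
  p_ref = 2e-05 Pa
Formula: SPL = 20 * log10(p / p_ref)
Compute ratio: p / p_ref = 0.804 / 2e-05 = 40200
Compute log10: log10(40200) = 4.604226
Multiply: SPL = 20 * 4.604226 = 92.08

92.08 dB


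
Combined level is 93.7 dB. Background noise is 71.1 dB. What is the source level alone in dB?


Given values:
  L_total = 93.7 dB, L_bg = 71.1 dB
Formula: L_source = 10 * log10(10^(L_total/10) - 10^(L_bg/10))
Convert to linear:
  10^(93.7/10) = 2344228815.3199
  10^(71.1/10) = 12882495.5169
Difference: 2344228815.3199 - 12882495.5169 = 2331346319.803
L_source = 10 * log10(2331346319.803) = 93.68

93.68 dB


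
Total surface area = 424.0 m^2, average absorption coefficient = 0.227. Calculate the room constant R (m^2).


Given values:
  S = 424.0 m^2, alpha = 0.227
Formula: R = S * alpha / (1 - alpha)
Numerator: 424.0 * 0.227 = 96.248
Denominator: 1 - 0.227 = 0.773
R = 96.248 / 0.773 = 124.51

124.51 m^2


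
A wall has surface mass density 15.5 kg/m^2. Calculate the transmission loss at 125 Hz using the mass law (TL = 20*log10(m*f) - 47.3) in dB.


Given values:
  m = 15.5 kg/m^2, f = 125 Hz
Formula: TL = 20 * log10(m * f) - 47.3
Compute m * f = 15.5 * 125 = 1937.5
Compute log10(1937.5) = 3.287242
Compute 20 * 3.287242 = 65.7448
TL = 65.7448 - 47.3 = 18.44

18.44 dB


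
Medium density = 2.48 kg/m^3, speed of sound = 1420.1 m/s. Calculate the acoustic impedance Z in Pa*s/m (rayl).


Given values:
  rho = 2.48 kg/m^3
  c = 1420.1 m/s
Formula: Z = rho * c
Z = 2.48 * 1420.1
Z = 3521.85

3521.85 rayl


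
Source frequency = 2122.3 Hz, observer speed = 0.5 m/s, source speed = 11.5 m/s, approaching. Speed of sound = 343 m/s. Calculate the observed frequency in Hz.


Given values:
  f_s = 2122.3 Hz, v_o = 0.5 m/s, v_s = 11.5 m/s
  Direction: approaching
Formula: f_o = f_s * (c + v_o) / (c - v_s)
Numerator: c + v_o = 343 + 0.5 = 343.5
Denominator: c - v_s = 343 - 11.5 = 331.5
f_o = 2122.3 * 343.5 / 331.5 = 2199.13

2199.13 Hz


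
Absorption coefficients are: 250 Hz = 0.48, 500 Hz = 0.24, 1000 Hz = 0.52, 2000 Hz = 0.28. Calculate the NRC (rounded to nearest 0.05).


Given values:
  a_250 = 0.48, a_500 = 0.24
  a_1000 = 0.52, a_2000 = 0.28
Formula: NRC = (a250 + a500 + a1000 + a2000) / 4
Sum = 0.48 + 0.24 + 0.52 + 0.28 = 1.52
NRC = 1.52 / 4 = 0.38
Rounded to nearest 0.05: 0.4

0.4


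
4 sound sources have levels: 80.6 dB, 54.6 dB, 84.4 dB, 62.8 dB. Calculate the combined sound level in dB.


Formula: L_total = 10 * log10( sum(10^(Li/10)) )
  Source 1: 10^(80.6/10) = 114815362.1497
  Source 2: 10^(54.6/10) = 288403.1503
  Source 3: 10^(84.4/10) = 275422870.3338
  Source 4: 10^(62.8/10) = 1905460.718
Sum of linear values = 392432096.3518
L_total = 10 * log10(392432096.3518) = 85.94

85.94 dB


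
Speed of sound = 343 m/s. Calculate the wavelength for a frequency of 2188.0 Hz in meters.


Given values:
  c = 343 m/s, f = 2188.0 Hz
Formula: lambda = c / f
lambda = 343 / 2188.0
lambda = 0.1568

0.1568 m


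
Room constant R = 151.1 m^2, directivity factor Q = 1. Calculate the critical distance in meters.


Given values:
  R = 151.1 m^2, Q = 1
Formula: d_c = 0.141 * sqrt(Q * R)
Compute Q * R = 1 * 151.1 = 151.1
Compute sqrt(151.1) = 12.2923
d_c = 0.141 * 12.2923 = 1.733

1.733 m


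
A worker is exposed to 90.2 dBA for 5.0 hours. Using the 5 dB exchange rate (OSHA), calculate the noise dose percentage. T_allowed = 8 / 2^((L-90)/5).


Given values:
  L = 90.2 dBA, T = 5.0 hours
Formula: T_allowed = 8 / 2^((L - 90) / 5)
Compute exponent: (90.2 - 90) / 5 = 0.04
Compute 2^(0.04) = 1.028114
T_allowed = 8 / 1.028114 = 7.781238 hours
Dose = (T / T_allowed) * 100
Dose = (5.0 / 7.781238) * 100 = 64.26

64.26 %


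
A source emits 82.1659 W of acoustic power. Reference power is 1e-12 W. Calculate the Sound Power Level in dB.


Given values:
  W = 82.1659 W
  W_ref = 1e-12 W
Formula: SWL = 10 * log10(W / W_ref)
Compute ratio: W / W_ref = 82165900000000
Compute log10: log10(82165900000000) = 13.914692
Multiply: SWL = 10 * 13.914692 = 139.15

139.15 dB


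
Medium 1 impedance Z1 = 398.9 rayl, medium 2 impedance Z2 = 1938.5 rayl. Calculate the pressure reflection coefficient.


Given values:
  Z1 = 398.9 rayl, Z2 = 1938.5 rayl
Formula: R = (Z2 - Z1) / (Z2 + Z1)
Numerator: Z2 - Z1 = 1938.5 - 398.9 = 1539.6
Denominator: Z2 + Z1 = 1938.5 + 398.9 = 2337.4
R = 1539.6 / 2337.4 = 0.6587

0.6587


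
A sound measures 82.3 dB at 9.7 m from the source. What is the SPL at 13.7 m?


Given values:
  SPL1 = 82.3 dB, r1 = 9.7 m, r2 = 13.7 m
Formula: SPL2 = SPL1 - 20 * log10(r2 / r1)
Compute ratio: r2 / r1 = 13.7 / 9.7 = 1.4124
Compute log10: log10(1.4124) = 0.149958
Compute drop: 20 * 0.149958 = 2.9992
SPL2 = 82.3 - 2.9992 = 79.3

79.3 dB


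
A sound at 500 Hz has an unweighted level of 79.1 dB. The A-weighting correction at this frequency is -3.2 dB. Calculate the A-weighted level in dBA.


Given values:
  SPL = 79.1 dB
  A-weighting at 500 Hz = -3.2 dB
Formula: L_A = SPL + A_weight
L_A = 79.1 + (-3.2)
L_A = 75.9

75.9 dBA


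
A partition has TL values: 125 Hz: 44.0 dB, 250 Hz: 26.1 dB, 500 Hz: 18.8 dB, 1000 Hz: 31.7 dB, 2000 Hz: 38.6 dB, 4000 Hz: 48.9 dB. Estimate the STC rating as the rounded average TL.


Given TL values at each frequency:
  125 Hz: 44.0 dB
  250 Hz: 26.1 dB
  500 Hz: 18.8 dB
  1000 Hz: 31.7 dB
  2000 Hz: 38.6 dB
  4000 Hz: 48.9 dB
Formula: STC ~ round(average of TL values)
Sum = 44.0 + 26.1 + 18.8 + 31.7 + 38.6 + 48.9 = 208.1
Average = 208.1 / 6 = 34.68
Rounded: 35

35


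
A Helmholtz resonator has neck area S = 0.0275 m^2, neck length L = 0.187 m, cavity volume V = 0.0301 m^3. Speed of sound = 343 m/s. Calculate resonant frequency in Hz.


Given values:
  S = 0.0275 m^2, L = 0.187 m, V = 0.0301 m^3, c = 343 m/s
Formula: f = (c / (2*pi)) * sqrt(S / (V * L))
Compute V * L = 0.0301 * 0.187 = 0.0056287
Compute S / (V * L) = 0.0275 / 0.0056287 = 4.8857
Compute sqrt(4.8857) = 2.210362
Compute c / (2*pi) = 343 / 6.283185 = 54.590148
f = 54.590148 * 2.210362 = 120.66

120.66 Hz


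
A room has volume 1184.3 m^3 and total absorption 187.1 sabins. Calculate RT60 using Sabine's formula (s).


Given values:
  V = 1184.3 m^3
  A = 187.1 sabins
Formula: RT60 = 0.161 * V / A
Numerator: 0.161 * 1184.3 = 190.6723
RT60 = 190.6723 / 187.1 = 1.019

1.019 s


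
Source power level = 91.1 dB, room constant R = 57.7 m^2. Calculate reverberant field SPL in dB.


Given values:
  Lw = 91.1 dB, R = 57.7 m^2
Formula: SPL = Lw + 10 * log10(4 / R)
Compute 4 / R = 4 / 57.7 = 0.069324
Compute 10 * log10(0.069324) = -11.5912
SPL = 91.1 + (-11.5912) = 79.51

79.51 dB


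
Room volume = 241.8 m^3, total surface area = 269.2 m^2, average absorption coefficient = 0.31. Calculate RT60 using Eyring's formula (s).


Given values:
  V = 241.8 m^3, S = 269.2 m^2, alpha = 0.31
Formula: RT60 = 0.161 * V / (-S * ln(1 - alpha))
Compute ln(1 - 0.31) = ln(0.69) = -0.371064
Denominator: -269.2 * -0.371064 = 99.8904
Numerator: 0.161 * 241.8 = 38.9298
RT60 = 38.9298 / 99.8904 = 0.39

0.39 s


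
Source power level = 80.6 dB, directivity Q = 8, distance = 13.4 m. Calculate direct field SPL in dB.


Given values:
  Lw = 80.6 dB, Q = 8, r = 13.4 m
Formula: SPL = Lw + 10 * log10(Q / (4 * pi * r^2))
Compute 4 * pi * r^2 = 4 * pi * 13.4^2 = 2256.4175
Compute Q / denom = 8 / 2256.4175 = 0.00354544
Compute 10 * log10(0.00354544) = -24.5033
SPL = 80.6 + (-24.5033) = 56.1

56.1 dB


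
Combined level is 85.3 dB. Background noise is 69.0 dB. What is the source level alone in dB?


Given values:
  L_total = 85.3 dB, L_bg = 69.0 dB
Formula: L_source = 10 * log10(10^(L_total/10) - 10^(L_bg/10))
Convert to linear:
  10^(85.3/10) = 338844156.1392
  10^(69.0/10) = 7943282.3472
Difference: 338844156.1392 - 7943282.3472 = 330900873.792
L_source = 10 * log10(330900873.792) = 85.2

85.2 dB


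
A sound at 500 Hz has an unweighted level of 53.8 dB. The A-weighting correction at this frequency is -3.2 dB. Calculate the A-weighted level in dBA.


Given values:
  SPL = 53.8 dB
  A-weighting at 500 Hz = -3.2 dB
Formula: L_A = SPL + A_weight
L_A = 53.8 + (-3.2)
L_A = 50.6

50.6 dBA


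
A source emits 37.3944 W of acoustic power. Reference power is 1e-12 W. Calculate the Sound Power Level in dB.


Given values:
  W = 37.3944 W
  W_ref = 1e-12 W
Formula: SWL = 10 * log10(W / W_ref)
Compute ratio: W / W_ref = 37394400000000
Compute log10: log10(37394400000000) = 13.572807
Multiply: SWL = 10 * 13.572807 = 135.73

135.73 dB


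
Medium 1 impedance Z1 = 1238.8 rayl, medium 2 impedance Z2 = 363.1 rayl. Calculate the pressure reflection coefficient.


Given values:
  Z1 = 1238.8 rayl, Z2 = 363.1 rayl
Formula: R = (Z2 - Z1) / (Z2 + Z1)
Numerator: Z2 - Z1 = 363.1 - 1238.8 = -875.7
Denominator: Z2 + Z1 = 363.1 + 1238.8 = 1601.9
R = -875.7 / 1601.9 = -0.5467

-0.5467


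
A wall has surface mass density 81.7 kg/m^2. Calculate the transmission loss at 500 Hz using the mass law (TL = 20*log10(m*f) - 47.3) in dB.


Given values:
  m = 81.7 kg/m^2, f = 500 Hz
Formula: TL = 20 * log10(m * f) - 47.3
Compute m * f = 81.7 * 500 = 40850.0
Compute log10(40850.0) = 4.611192
Compute 20 * 4.611192 = 92.2238
TL = 92.2238 - 47.3 = 44.92

44.92 dB


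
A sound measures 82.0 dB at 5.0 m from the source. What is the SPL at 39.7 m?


Given values:
  SPL1 = 82.0 dB, r1 = 5.0 m, r2 = 39.7 m
Formula: SPL2 = SPL1 - 20 * log10(r2 / r1)
Compute ratio: r2 / r1 = 39.7 / 5.0 = 7.94
Compute log10: log10(7.94) = 0.899821
Compute drop: 20 * 0.899821 = 17.9964
SPL2 = 82.0 - 17.9964 = 64.0

64.0 dB


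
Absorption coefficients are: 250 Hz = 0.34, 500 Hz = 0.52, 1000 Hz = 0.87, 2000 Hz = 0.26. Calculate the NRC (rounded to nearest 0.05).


Given values:
  a_250 = 0.34, a_500 = 0.52
  a_1000 = 0.87, a_2000 = 0.26
Formula: NRC = (a250 + a500 + a1000 + a2000) / 4
Sum = 0.34 + 0.52 + 0.87 + 0.26 = 1.99
NRC = 1.99 / 4 = 0.4975
Rounded to nearest 0.05: 0.5

0.5


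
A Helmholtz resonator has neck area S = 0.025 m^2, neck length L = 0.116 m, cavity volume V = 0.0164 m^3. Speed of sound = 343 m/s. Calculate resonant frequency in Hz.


Given values:
  S = 0.025 m^2, L = 0.116 m, V = 0.0164 m^3, c = 343 m/s
Formula: f = (c / (2*pi)) * sqrt(S / (V * L))
Compute V * L = 0.0164 * 0.116 = 0.0019024
Compute S / (V * L) = 0.025 / 0.0019024 = 13.1413
Compute sqrt(13.1413) = 3.625093
Compute c / (2*pi) = 343 / 6.283185 = 54.590148
f = 54.590148 * 3.625093 = 197.89

197.89 Hz


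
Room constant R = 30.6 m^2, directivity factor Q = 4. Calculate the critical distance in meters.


Given values:
  R = 30.6 m^2, Q = 4
Formula: d_c = 0.141 * sqrt(Q * R)
Compute Q * R = 4 * 30.6 = 122.4
Compute sqrt(122.4) = 11.0635
d_c = 0.141 * 11.0635 = 1.56

1.56 m


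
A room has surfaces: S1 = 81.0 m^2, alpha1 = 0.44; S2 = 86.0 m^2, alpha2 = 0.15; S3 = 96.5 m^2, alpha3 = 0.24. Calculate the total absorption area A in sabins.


Given surfaces:
  Surface 1: 81.0 * 0.44 = 35.64
  Surface 2: 86.0 * 0.15 = 12.9
  Surface 3: 96.5 * 0.24 = 23.16
Formula: A = sum(Si * alpha_i)
A = 35.64 + 12.9 + 23.16
A = 71.7

71.7 sabins


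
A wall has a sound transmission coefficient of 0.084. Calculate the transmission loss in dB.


Given values:
  tau = 0.084
Formula: TL = 10 * log10(1 / tau)
Compute 1 / tau = 1 / 0.084 = 11.9048
Compute log10(11.9048) = 1.075722
TL = 10 * 1.075722 = 10.76

10.76 dB


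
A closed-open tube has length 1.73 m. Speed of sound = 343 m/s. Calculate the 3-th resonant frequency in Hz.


Given values:
  Tube type: closed-open, L = 1.73 m, c = 343 m/s, n = 3
Formula: f_n = (2n - 1) * c / (4 * L)
Compute 2n - 1 = 2*3 - 1 = 5
Compute 4 * L = 4 * 1.73 = 6.92
f = 5 * 343 / 6.92
f = 247.83

247.83 Hz


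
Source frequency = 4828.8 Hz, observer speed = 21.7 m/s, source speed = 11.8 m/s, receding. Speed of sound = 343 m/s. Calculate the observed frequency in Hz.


Given values:
  f_s = 4828.8 Hz, v_o = 21.7 m/s, v_s = 11.8 m/s
  Direction: receding
Formula: f_o = f_s * (c - v_o) / (c + v_s)
Numerator: c - v_o = 343 - 21.7 = 321.3
Denominator: c + v_s = 343 + 11.8 = 354.8
f_o = 4828.8 * 321.3 / 354.8 = 4372.87

4372.87 Hz


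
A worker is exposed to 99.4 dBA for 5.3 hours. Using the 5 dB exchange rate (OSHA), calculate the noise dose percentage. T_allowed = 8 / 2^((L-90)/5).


Given values:
  L = 99.4 dBA, T = 5.3 hours
Formula: T_allowed = 8 / 2^((L - 90) / 5)
Compute exponent: (99.4 - 90) / 5 = 1.88
Compute 2^(1.88) = 3.680751
T_allowed = 8 / 3.680751 = 2.173469 hours
Dose = (T / T_allowed) * 100
Dose = (5.3 / 2.173469) * 100 = 243.85

243.85 %


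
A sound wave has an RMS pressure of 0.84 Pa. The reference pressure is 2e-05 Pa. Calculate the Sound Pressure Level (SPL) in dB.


Given values:
  p = 0.84 Pa
  p_ref = 2e-05 Pa
Formula: SPL = 20 * log10(p / p_ref)
Compute ratio: p / p_ref = 0.84 / 2e-05 = 42000
Compute log10: log10(42000) = 4.623249
Multiply: SPL = 20 * 4.623249 = 92.46

92.46 dB


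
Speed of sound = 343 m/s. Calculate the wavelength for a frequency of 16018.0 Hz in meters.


Given values:
  c = 343 m/s, f = 16018.0 Hz
Formula: lambda = c / f
lambda = 343 / 16018.0
lambda = 0.0214

0.0214 m


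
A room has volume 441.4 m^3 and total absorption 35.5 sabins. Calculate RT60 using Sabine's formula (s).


Given values:
  V = 441.4 m^3
  A = 35.5 sabins
Formula: RT60 = 0.161 * V / A
Numerator: 0.161 * 441.4 = 71.0654
RT60 = 71.0654 / 35.5 = 2.002

2.002 s


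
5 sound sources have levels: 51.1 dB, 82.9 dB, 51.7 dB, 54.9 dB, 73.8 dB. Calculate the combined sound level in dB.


Formula: L_total = 10 * log10( sum(10^(Li/10)) )
  Source 1: 10^(51.1/10) = 128824.9552
  Source 2: 10^(82.9/10) = 194984459.9758
  Source 3: 10^(51.7/10) = 147910.8388
  Source 4: 10^(54.9/10) = 309029.5433
  Source 5: 10^(73.8/10) = 23988329.1902
Sum of linear values = 219558554.5033
L_total = 10 * log10(219558554.5033) = 83.42

83.42 dB


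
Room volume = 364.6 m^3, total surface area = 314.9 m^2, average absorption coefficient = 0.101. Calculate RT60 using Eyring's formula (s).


Given values:
  V = 364.6 m^3, S = 314.9 m^2, alpha = 0.101
Formula: RT60 = 0.161 * V / (-S * ln(1 - alpha))
Compute ln(1 - 0.101) = ln(0.899) = -0.106472
Denominator: -314.9 * -0.106472 = 33.528
Numerator: 0.161 * 364.6 = 58.7006
RT60 = 58.7006 / 33.528 = 1.751

1.751 s


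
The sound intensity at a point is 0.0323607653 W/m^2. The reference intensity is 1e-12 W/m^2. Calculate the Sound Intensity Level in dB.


Given values:
  I = 0.0323607653 W/m^2
  I_ref = 1e-12 W/m^2
Formula: SIL = 10 * log10(I / I_ref)
Compute ratio: I / I_ref = 32360765300
Compute log10: log10(32360765300) = 10.510019
Multiply: SIL = 10 * 10.510019 = 105.1

105.1 dB


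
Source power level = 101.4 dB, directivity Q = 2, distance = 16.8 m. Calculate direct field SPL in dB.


Given values:
  Lw = 101.4 dB, Q = 2, r = 16.8 m
Formula: SPL = Lw + 10 * log10(Q / (4 * pi * r^2))
Compute 4 * pi * r^2 = 4 * pi * 16.8^2 = 3546.7324
Compute Q / denom = 2 / 3546.7324 = 0.0005639
Compute 10 * log10(0.0005639) = -32.488
SPL = 101.4 + (-32.488) = 68.91

68.91 dB


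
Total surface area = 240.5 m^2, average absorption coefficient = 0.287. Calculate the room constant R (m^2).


Given values:
  S = 240.5 m^2, alpha = 0.287
Formula: R = S * alpha / (1 - alpha)
Numerator: 240.5 * 0.287 = 69.0235
Denominator: 1 - 0.287 = 0.713
R = 69.0235 / 0.713 = 96.81

96.81 m^2


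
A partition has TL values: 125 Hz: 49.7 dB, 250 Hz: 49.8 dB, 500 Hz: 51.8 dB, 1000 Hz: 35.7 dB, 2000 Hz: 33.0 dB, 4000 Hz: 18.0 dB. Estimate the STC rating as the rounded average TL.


Given TL values at each frequency:
  125 Hz: 49.7 dB
  250 Hz: 49.8 dB
  500 Hz: 51.8 dB
  1000 Hz: 35.7 dB
  2000 Hz: 33.0 dB
  4000 Hz: 18.0 dB
Formula: STC ~ round(average of TL values)
Sum = 49.7 + 49.8 + 51.8 + 35.7 + 33.0 + 18.0 = 238.0
Average = 238.0 / 6 = 39.67
Rounded: 40

40


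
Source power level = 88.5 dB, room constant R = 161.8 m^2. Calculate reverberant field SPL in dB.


Given values:
  Lw = 88.5 dB, R = 161.8 m^2
Formula: SPL = Lw + 10 * log10(4 / R)
Compute 4 / R = 4 / 161.8 = 0.024722
Compute 10 * log10(0.024722) = -16.0692
SPL = 88.5 + (-16.0692) = 72.43

72.43 dB


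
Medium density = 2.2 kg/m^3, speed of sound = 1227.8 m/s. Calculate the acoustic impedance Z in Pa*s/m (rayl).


Given values:
  rho = 2.2 kg/m^3
  c = 1227.8 m/s
Formula: Z = rho * c
Z = 2.2 * 1227.8
Z = 2701.16

2701.16 rayl


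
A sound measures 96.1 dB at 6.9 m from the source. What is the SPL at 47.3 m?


Given values:
  SPL1 = 96.1 dB, r1 = 6.9 m, r2 = 47.3 m
Formula: SPL2 = SPL1 - 20 * log10(r2 / r1)
Compute ratio: r2 / r1 = 47.3 / 6.9 = 6.8551
Compute log10: log10(6.8551) = 0.836014
Compute drop: 20 * 0.836014 = 16.7203
SPL2 = 96.1 - 16.7203 = 79.38

79.38 dB


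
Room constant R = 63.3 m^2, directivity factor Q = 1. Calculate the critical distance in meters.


Given values:
  R = 63.3 m^2, Q = 1
Formula: d_c = 0.141 * sqrt(Q * R)
Compute Q * R = 1 * 63.3 = 63.3
Compute sqrt(63.3) = 7.9561
d_c = 0.141 * 7.9561 = 1.122

1.122 m


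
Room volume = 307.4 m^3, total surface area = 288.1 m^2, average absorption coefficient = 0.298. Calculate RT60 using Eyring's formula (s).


Given values:
  V = 307.4 m^3, S = 288.1 m^2, alpha = 0.298
Formula: RT60 = 0.161 * V / (-S * ln(1 - alpha))
Compute ln(1 - 0.298) = ln(0.702) = -0.353822
Denominator: -288.1 * -0.353822 = 101.9361
Numerator: 0.161 * 307.4 = 49.4914
RT60 = 49.4914 / 101.9361 = 0.486

0.486 s


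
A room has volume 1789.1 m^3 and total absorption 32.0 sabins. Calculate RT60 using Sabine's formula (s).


Given values:
  V = 1789.1 m^3
  A = 32.0 sabins
Formula: RT60 = 0.161 * V / A
Numerator: 0.161 * 1789.1 = 288.0451
RT60 = 288.0451 / 32.0 = 9.001

9.001 s


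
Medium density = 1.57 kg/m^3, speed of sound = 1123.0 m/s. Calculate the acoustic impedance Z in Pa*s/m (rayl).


Given values:
  rho = 1.57 kg/m^3
  c = 1123.0 m/s
Formula: Z = rho * c
Z = 1.57 * 1123.0
Z = 1763.11

1763.11 rayl


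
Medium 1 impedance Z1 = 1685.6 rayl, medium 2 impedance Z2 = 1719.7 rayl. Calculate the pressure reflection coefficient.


Given values:
  Z1 = 1685.6 rayl, Z2 = 1719.7 rayl
Formula: R = (Z2 - Z1) / (Z2 + Z1)
Numerator: Z2 - Z1 = 1719.7 - 1685.6 = 34.1
Denominator: Z2 + Z1 = 1719.7 + 1685.6 = 3405.3
R = 34.1 / 3405.3 = 0.01

0.01


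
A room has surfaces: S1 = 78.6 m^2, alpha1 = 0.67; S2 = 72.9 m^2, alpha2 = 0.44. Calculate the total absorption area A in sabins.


Given surfaces:
  Surface 1: 78.6 * 0.67 = 52.662
  Surface 2: 72.9 * 0.44 = 32.076
Formula: A = sum(Si * alpha_i)
A = 52.662 + 32.076
A = 84.74

84.74 sabins


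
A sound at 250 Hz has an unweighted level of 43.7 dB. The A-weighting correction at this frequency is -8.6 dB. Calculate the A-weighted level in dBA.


Given values:
  SPL = 43.7 dB
  A-weighting at 250 Hz = -8.6 dB
Formula: L_A = SPL + A_weight
L_A = 43.7 + (-8.6)
L_A = 35.1

35.1 dBA


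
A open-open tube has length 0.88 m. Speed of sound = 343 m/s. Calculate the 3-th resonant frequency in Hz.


Given values:
  Tube type: open-open, L = 0.88 m, c = 343 m/s, n = 3
Formula: f_n = n * c / (2 * L)
Compute 2 * L = 2 * 0.88 = 1.76
f = 3 * 343 / 1.76
f = 584.66

584.66 Hz


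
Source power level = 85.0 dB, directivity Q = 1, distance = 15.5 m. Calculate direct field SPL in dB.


Given values:
  Lw = 85.0 dB, Q = 1, r = 15.5 m
Formula: SPL = Lw + 10 * log10(Q / (4 * pi * r^2))
Compute 4 * pi * r^2 = 4 * pi * 15.5^2 = 3019.0705
Compute Q / denom = 1 / 3019.0705 = 0.00033123
Compute 10 * log10(0.00033123) = -34.7987
SPL = 85.0 + (-34.7987) = 50.2

50.2 dB


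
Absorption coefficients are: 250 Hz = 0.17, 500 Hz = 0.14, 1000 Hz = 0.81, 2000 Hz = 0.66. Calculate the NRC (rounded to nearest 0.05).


Given values:
  a_250 = 0.17, a_500 = 0.14
  a_1000 = 0.81, a_2000 = 0.66
Formula: NRC = (a250 + a500 + a1000 + a2000) / 4
Sum = 0.17 + 0.14 + 0.81 + 0.66 = 1.78
NRC = 1.78 / 4 = 0.445
Rounded to nearest 0.05: 0.45

0.45


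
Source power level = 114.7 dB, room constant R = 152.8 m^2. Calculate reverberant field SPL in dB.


Given values:
  Lw = 114.7 dB, R = 152.8 m^2
Formula: SPL = Lw + 10 * log10(4 / R)
Compute 4 / R = 4 / 152.8 = 0.026178
Compute 10 * log10(0.026178) = -15.8206
SPL = 114.7 + (-15.8206) = 98.88

98.88 dB


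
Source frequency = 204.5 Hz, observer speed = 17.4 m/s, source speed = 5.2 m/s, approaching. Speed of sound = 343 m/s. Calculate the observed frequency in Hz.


Given values:
  f_s = 204.5 Hz, v_o = 17.4 m/s, v_s = 5.2 m/s
  Direction: approaching
Formula: f_o = f_s * (c + v_o) / (c - v_s)
Numerator: c + v_o = 343 + 17.4 = 360.4
Denominator: c - v_s = 343 - 5.2 = 337.8
f_o = 204.5 * 360.4 / 337.8 = 218.18

218.18 Hz


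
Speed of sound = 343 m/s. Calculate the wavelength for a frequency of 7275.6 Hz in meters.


Given values:
  c = 343 m/s, f = 7275.6 Hz
Formula: lambda = c / f
lambda = 343 / 7275.6
lambda = 0.0471

0.0471 m


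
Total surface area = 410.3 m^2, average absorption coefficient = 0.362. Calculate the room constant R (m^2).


Given values:
  S = 410.3 m^2, alpha = 0.362
Formula: R = S * alpha / (1 - alpha)
Numerator: 410.3 * 0.362 = 148.5286
Denominator: 1 - 0.362 = 0.638
R = 148.5286 / 0.638 = 232.8

232.8 m^2


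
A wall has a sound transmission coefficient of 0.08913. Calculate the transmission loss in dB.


Given values:
  tau = 0.08913
Formula: TL = 10 * log10(1 / tau)
Compute 1 / tau = 1 / 0.08913 = 11.2196
Compute log10(11.2196) = 1.049977
TL = 10 * 1.049977 = 10.5

10.5 dB


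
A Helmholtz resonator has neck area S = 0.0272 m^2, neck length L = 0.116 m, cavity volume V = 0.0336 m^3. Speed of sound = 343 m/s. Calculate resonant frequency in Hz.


Given values:
  S = 0.0272 m^2, L = 0.116 m, V = 0.0336 m^3, c = 343 m/s
Formula: f = (c / (2*pi)) * sqrt(S / (V * L))
Compute V * L = 0.0336 * 0.116 = 0.0038976
Compute S / (V * L) = 0.0272 / 0.0038976 = 6.9787
Compute sqrt(6.9787) = 2.641723
Compute c / (2*pi) = 343 / 6.283185 = 54.590148
f = 54.590148 * 2.641723 = 144.21

144.21 Hz


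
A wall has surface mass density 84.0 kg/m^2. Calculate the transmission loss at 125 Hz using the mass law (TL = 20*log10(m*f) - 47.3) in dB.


Given values:
  m = 84.0 kg/m^2, f = 125 Hz
Formula: TL = 20 * log10(m * f) - 47.3
Compute m * f = 84.0 * 125 = 10500.0
Compute log10(10500.0) = 4.021189
Compute 20 * 4.021189 = 80.4238
TL = 80.4238 - 47.3 = 33.12

33.12 dB


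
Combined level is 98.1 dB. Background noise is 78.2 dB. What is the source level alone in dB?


Given values:
  L_total = 98.1 dB, L_bg = 78.2 dB
Formula: L_source = 10 * log10(10^(L_total/10) - 10^(L_bg/10))
Convert to linear:
  10^(98.1/10) = 6456542290.3465
  10^(78.2/10) = 66069344.8008
Difference: 6456542290.3465 - 66069344.8008 = 6390472945.5457
L_source = 10 * log10(6390472945.5457) = 98.06

98.06 dB


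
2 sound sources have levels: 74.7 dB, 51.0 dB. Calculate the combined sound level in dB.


Formula: L_total = 10 * log10( sum(10^(Li/10)) )
  Source 1: 10^(74.7/10) = 29512092.2667
  Source 2: 10^(51.0/10) = 125892.5412
Sum of linear values = 29637984.8079
L_total = 10 * log10(29637984.8079) = 74.72

74.72 dB


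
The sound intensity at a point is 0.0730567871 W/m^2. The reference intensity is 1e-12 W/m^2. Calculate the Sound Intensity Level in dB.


Given values:
  I = 0.0730567871 W/m^2
  I_ref = 1e-12 W/m^2
Formula: SIL = 10 * log10(I / I_ref)
Compute ratio: I / I_ref = 73056787100
Compute log10: log10(73056787100) = 10.863661
Multiply: SIL = 10 * 10.863661 = 108.64

108.64 dB


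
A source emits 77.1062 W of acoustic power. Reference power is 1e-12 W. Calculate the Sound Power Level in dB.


Given values:
  W = 77.1062 W
  W_ref = 1e-12 W
Formula: SWL = 10 * log10(W / W_ref)
Compute ratio: W / W_ref = 77106200000000
Compute log10: log10(77106200000000) = 13.887089
Multiply: SWL = 10 * 13.887089 = 138.87

138.87 dB


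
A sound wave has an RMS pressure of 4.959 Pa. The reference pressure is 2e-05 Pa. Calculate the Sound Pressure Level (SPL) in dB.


Given values:
  p = 4.959 Pa
  p_ref = 2e-05 Pa
Formula: SPL = 20 * log10(p / p_ref)
Compute ratio: p / p_ref = 4.959 / 2e-05 = 247950
Compute log10: log10(247950) = 5.394364
Multiply: SPL = 20 * 5.394364 = 107.89

107.89 dB


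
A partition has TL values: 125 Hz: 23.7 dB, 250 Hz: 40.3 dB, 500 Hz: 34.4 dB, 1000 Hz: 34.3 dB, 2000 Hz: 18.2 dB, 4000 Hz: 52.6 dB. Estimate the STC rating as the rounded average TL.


Given TL values at each frequency:
  125 Hz: 23.7 dB
  250 Hz: 40.3 dB
  500 Hz: 34.4 dB
  1000 Hz: 34.3 dB
  2000 Hz: 18.2 dB
  4000 Hz: 52.6 dB
Formula: STC ~ round(average of TL values)
Sum = 23.7 + 40.3 + 34.4 + 34.3 + 18.2 + 52.6 = 203.5
Average = 203.5 / 6 = 33.92
Rounded: 34

34


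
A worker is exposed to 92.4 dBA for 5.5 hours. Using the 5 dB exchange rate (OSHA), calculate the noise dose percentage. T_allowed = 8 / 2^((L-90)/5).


Given values:
  L = 92.4 dBA, T = 5.5 hours
Formula: T_allowed = 8 / 2^((L - 90) / 5)
Compute exponent: (92.4 - 90) / 5 = 0.48
Compute 2^(0.48) = 1.394744
T_allowed = 8 / 1.394744 = 5.73582 hours
Dose = (T / T_allowed) * 100
Dose = (5.5 / 5.73582) * 100 = 95.89

95.89 %


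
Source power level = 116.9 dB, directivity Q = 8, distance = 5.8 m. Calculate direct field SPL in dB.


Given values:
  Lw = 116.9 dB, Q = 8, r = 5.8 m
Formula: SPL = Lw + 10 * log10(Q / (4 * pi * r^2))
Compute 4 * pi * r^2 = 4 * pi * 5.8^2 = 422.7327
Compute Q / denom = 8 / 422.7327 = 0.01892449
Compute 10 * log10(0.01892449) = -17.2298
SPL = 116.9 + (-17.2298) = 99.67

99.67 dB


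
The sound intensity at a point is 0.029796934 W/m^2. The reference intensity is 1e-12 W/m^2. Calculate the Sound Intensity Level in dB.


Given values:
  I = 0.029796934 W/m^2
  I_ref = 1e-12 W/m^2
Formula: SIL = 10 * log10(I / I_ref)
Compute ratio: I / I_ref = 29796934000
Compute log10: log10(29796934000) = 10.474172
Multiply: SIL = 10 * 10.474172 = 104.74

104.74 dB


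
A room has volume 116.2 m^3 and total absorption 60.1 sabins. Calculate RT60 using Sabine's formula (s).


Given values:
  V = 116.2 m^3
  A = 60.1 sabins
Formula: RT60 = 0.161 * V / A
Numerator: 0.161 * 116.2 = 18.7082
RT60 = 18.7082 / 60.1 = 0.311

0.311 s


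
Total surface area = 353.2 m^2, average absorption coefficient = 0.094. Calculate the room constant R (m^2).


Given values:
  S = 353.2 m^2, alpha = 0.094
Formula: R = S * alpha / (1 - alpha)
Numerator: 353.2 * 0.094 = 33.2008
Denominator: 1 - 0.094 = 0.906
R = 33.2008 / 0.906 = 36.65

36.65 m^2


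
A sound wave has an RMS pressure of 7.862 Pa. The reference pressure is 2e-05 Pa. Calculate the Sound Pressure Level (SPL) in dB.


Given values:
  p = 7.862 Pa
  p_ref = 2e-05 Pa
Formula: SPL = 20 * log10(p / p_ref)
Compute ratio: p / p_ref = 7.862 / 2e-05 = 393100
Compute log10: log10(393100) = 5.594503
Multiply: SPL = 20 * 5.594503 = 111.89

111.89 dB


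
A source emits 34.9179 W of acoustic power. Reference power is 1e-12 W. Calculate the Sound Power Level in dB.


Given values:
  W = 34.9179 W
  W_ref = 1e-12 W
Formula: SWL = 10 * log10(W / W_ref)
Compute ratio: W / W_ref = 34917900000000
Compute log10: log10(34917900000000) = 13.543048
Multiply: SWL = 10 * 13.543048 = 135.43

135.43 dB


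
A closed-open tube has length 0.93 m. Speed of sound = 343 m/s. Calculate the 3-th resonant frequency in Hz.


Given values:
  Tube type: closed-open, L = 0.93 m, c = 343 m/s, n = 3
Formula: f_n = (2n - 1) * c / (4 * L)
Compute 2n - 1 = 2*3 - 1 = 5
Compute 4 * L = 4 * 0.93 = 3.72
f = 5 * 343 / 3.72
f = 461.02

461.02 Hz


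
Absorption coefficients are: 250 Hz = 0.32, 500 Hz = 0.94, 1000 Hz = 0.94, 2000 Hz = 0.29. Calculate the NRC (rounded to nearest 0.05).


Given values:
  a_250 = 0.32, a_500 = 0.94
  a_1000 = 0.94, a_2000 = 0.29
Formula: NRC = (a250 + a500 + a1000 + a2000) / 4
Sum = 0.32 + 0.94 + 0.94 + 0.29 = 2.49
NRC = 2.49 / 4 = 0.6225
Rounded to nearest 0.05: 0.6

0.6


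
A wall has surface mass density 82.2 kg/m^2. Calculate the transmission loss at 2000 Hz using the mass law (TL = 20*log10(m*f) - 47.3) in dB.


Given values:
  m = 82.2 kg/m^2, f = 2000 Hz
Formula: TL = 20 * log10(m * f) - 47.3
Compute m * f = 82.2 * 2000 = 164400.0
Compute log10(164400.0) = 5.215902
Compute 20 * 5.215902 = 104.318
TL = 104.318 - 47.3 = 57.02

57.02 dB


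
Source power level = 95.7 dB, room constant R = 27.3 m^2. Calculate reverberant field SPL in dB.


Given values:
  Lw = 95.7 dB, R = 27.3 m^2
Formula: SPL = Lw + 10 * log10(4 / R)
Compute 4 / R = 4 / 27.3 = 0.14652
Compute 10 * log10(0.14652) = -8.341
SPL = 95.7 + (-8.341) = 87.36

87.36 dB


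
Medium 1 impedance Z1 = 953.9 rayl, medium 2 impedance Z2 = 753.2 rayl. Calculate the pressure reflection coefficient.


Given values:
  Z1 = 953.9 rayl, Z2 = 753.2 rayl
Formula: R = (Z2 - Z1) / (Z2 + Z1)
Numerator: Z2 - Z1 = 753.2 - 953.9 = -200.7
Denominator: Z2 + Z1 = 753.2 + 953.9 = 1707.1
R = -200.7 / 1707.1 = -0.1176

-0.1176


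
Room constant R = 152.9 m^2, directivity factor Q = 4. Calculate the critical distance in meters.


Given values:
  R = 152.9 m^2, Q = 4
Formula: d_c = 0.141 * sqrt(Q * R)
Compute Q * R = 4 * 152.9 = 611.6
Compute sqrt(611.6) = 24.7305
d_c = 0.141 * 24.7305 = 3.487

3.487 m


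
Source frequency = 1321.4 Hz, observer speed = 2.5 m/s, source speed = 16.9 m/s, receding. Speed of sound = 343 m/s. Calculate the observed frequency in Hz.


Given values:
  f_s = 1321.4 Hz, v_o = 2.5 m/s, v_s = 16.9 m/s
  Direction: receding
Formula: f_o = f_s * (c - v_o) / (c + v_s)
Numerator: c - v_o = 343 - 2.5 = 340.5
Denominator: c + v_s = 343 + 16.9 = 359.9
f_o = 1321.4 * 340.5 / 359.9 = 1250.17

1250.17 Hz


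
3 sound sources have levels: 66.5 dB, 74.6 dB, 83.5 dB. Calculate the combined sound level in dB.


Formula: L_total = 10 * log10( sum(10^(Li/10)) )
  Source 1: 10^(66.5/10) = 4466835.9215
  Source 2: 10^(74.6/10) = 28840315.0313
  Source 3: 10^(83.5/10) = 223872113.8568
Sum of linear values = 257179264.8096
L_total = 10 * log10(257179264.8096) = 84.1

84.1 dB


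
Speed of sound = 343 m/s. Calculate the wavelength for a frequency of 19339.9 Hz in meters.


Given values:
  c = 343 m/s, f = 19339.9 Hz
Formula: lambda = c / f
lambda = 343 / 19339.9
lambda = 0.0177

0.0177 m


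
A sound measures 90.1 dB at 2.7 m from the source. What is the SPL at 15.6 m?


Given values:
  SPL1 = 90.1 dB, r1 = 2.7 m, r2 = 15.6 m
Formula: SPL2 = SPL1 - 20 * log10(r2 / r1)
Compute ratio: r2 / r1 = 15.6 / 2.7 = 5.7778
Compute log10: log10(5.7778) = 0.761763
Compute drop: 20 * 0.761763 = 15.2353
SPL2 = 90.1 - 15.2353 = 74.86

74.86 dB


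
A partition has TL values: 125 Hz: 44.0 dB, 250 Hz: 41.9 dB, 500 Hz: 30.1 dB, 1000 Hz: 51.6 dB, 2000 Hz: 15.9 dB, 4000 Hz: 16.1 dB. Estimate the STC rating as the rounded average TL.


Given TL values at each frequency:
  125 Hz: 44.0 dB
  250 Hz: 41.9 dB
  500 Hz: 30.1 dB
  1000 Hz: 51.6 dB
  2000 Hz: 15.9 dB
  4000 Hz: 16.1 dB
Formula: STC ~ round(average of TL values)
Sum = 44.0 + 41.9 + 30.1 + 51.6 + 15.9 + 16.1 = 199.6
Average = 199.6 / 6 = 33.27
Rounded: 33

33


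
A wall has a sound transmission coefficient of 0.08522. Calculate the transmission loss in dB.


Given values:
  tau = 0.08522
Formula: TL = 10 * log10(1 / tau)
Compute 1 / tau = 1 / 0.08522 = 11.7343
Compute log10(11.7343) = 1.069457
TL = 10 * 1.069457 = 10.69

10.69 dB


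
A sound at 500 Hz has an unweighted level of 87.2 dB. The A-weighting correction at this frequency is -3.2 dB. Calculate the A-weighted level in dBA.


Given values:
  SPL = 87.2 dB
  A-weighting at 500 Hz = -3.2 dB
Formula: L_A = SPL + A_weight
L_A = 87.2 + (-3.2)
L_A = 84.0

84.0 dBA


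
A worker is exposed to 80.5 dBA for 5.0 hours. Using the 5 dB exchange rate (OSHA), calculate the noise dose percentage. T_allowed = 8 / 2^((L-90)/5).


Given values:
  L = 80.5 dBA, T = 5.0 hours
Formula: T_allowed = 8 / 2^((L - 90) / 5)
Compute exponent: (80.5 - 90) / 5 = -1.9
Compute 2^(-1.9) = 0.267943
T_allowed = 8 / 0.267943 = 29.857096 hours
Dose = (T / T_allowed) * 100
Dose = (5.0 / 29.857096) * 100 = 16.75

16.75 %


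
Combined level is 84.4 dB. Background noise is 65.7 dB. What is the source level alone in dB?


Given values:
  L_total = 84.4 dB, L_bg = 65.7 dB
Formula: L_source = 10 * log10(10^(L_total/10) - 10^(L_bg/10))
Convert to linear:
  10^(84.4/10) = 275422870.3338
  10^(65.7/10) = 3715352.291
Difference: 275422870.3338 - 3715352.291 = 271707518.0428
L_source = 10 * log10(271707518.0428) = 84.34

84.34 dB


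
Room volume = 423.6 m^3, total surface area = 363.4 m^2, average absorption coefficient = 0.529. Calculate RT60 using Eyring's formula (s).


Given values:
  V = 423.6 m^3, S = 363.4 m^2, alpha = 0.529
Formula: RT60 = 0.161 * V / (-S * ln(1 - alpha))
Compute ln(1 - 0.529) = ln(0.471) = -0.752897
Denominator: -363.4 * -0.752897 = 273.6028
Numerator: 0.161 * 423.6 = 68.1996
RT60 = 68.1996 / 273.6028 = 0.249

0.249 s


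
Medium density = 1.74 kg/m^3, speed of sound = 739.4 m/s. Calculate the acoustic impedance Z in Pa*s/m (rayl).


Given values:
  rho = 1.74 kg/m^3
  c = 739.4 m/s
Formula: Z = rho * c
Z = 1.74 * 739.4
Z = 1286.56

1286.56 rayl


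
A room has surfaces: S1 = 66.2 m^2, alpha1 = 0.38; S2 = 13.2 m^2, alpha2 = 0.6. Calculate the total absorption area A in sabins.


Given surfaces:
  Surface 1: 66.2 * 0.38 = 25.156
  Surface 2: 13.2 * 0.6 = 7.92
Formula: A = sum(Si * alpha_i)
A = 25.156 + 7.92
A = 33.08

33.08 sabins


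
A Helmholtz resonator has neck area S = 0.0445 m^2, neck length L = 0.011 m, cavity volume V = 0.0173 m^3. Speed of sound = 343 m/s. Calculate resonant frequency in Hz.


Given values:
  S = 0.0445 m^2, L = 0.011 m, V = 0.0173 m^3, c = 343 m/s
Formula: f = (c / (2*pi)) * sqrt(S / (V * L))
Compute V * L = 0.0173 * 0.011 = 0.0001903
Compute S / (V * L) = 0.0445 / 0.0001903 = 233.8413
Compute sqrt(233.8413) = 15.29187
Compute c / (2*pi) = 343 / 6.283185 = 54.590148
f = 54.590148 * 15.29187 = 834.79

834.79 Hz


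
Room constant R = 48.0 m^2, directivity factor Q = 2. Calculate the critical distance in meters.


Given values:
  R = 48.0 m^2, Q = 2
Formula: d_c = 0.141 * sqrt(Q * R)
Compute Q * R = 2 * 48.0 = 96.0
Compute sqrt(96.0) = 9.798
d_c = 0.141 * 9.798 = 1.382

1.382 m
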